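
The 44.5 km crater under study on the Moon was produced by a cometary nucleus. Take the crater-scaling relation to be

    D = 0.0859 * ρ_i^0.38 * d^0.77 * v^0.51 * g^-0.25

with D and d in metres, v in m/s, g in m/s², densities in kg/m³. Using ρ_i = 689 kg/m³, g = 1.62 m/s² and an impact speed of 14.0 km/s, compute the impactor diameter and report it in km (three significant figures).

Rearranging for d: d = [D / (0.0859 · 689^0.38 · 14000^0.51 · 1.62^-0.25)]^(1/0.77).
D = 44500 m.
689^0.38 = 11.98
14000^0.51 = 130.2
1.62^-0.25 = 0.8864
Denominator = 0.0859 × 11.98 × 130.2 × 0.8864 = 118.8
D / 118.8 = 44500 / 118.8 = 374.6
d = 374.6^(1/0.77) = 374.6^1.2987 = 2199 m

d ≈ 2.20 km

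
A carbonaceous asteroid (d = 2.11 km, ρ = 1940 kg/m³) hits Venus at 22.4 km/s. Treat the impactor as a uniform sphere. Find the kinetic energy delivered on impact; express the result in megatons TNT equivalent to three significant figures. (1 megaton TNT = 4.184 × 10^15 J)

E ≈ 5.72 × 10^5 Mt TNT

d = 2110 m; v = 22400 m/s.
Mass m = (π/6) ρ d³ = (π/6) × 1940 × (2110)³ = 9.542 × 10^12 kg
E = ½ m v² = 0.5 × 9.542 × 10^12 × (22400)² = 2.394 × 10^21 J
   = 2.394 × 10^21 / 4.184×10^15 = 5.722 × 10^5 Mt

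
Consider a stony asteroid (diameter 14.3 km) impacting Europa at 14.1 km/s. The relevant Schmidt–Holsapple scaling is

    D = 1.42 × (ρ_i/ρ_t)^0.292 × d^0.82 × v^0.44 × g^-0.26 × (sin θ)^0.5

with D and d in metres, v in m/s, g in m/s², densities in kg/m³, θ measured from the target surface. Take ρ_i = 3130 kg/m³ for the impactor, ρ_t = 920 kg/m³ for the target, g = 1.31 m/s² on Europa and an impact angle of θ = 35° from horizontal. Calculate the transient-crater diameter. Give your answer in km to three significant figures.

In SI units: d = 14300 m, v = 14100 m/s.
(ρ_i/ρ_t)^0.292 = (3130/920)^0.292 = 1.430
d^0.82 = 14300^0.82 = 2555
v^0.44 = 14100^0.44 = 66.94
g^-0.26 = 1.31^-0.26 = 0.9322
(sin 35°)^0.5 = 0.5736^0.5 = 0.7574
D = 1.42 × 1.430 × 2555 × 66.94 × 0.9322 × 0.7574 = 2.452 × 10^5 m
   = 245.2 km

D ≈ 245 km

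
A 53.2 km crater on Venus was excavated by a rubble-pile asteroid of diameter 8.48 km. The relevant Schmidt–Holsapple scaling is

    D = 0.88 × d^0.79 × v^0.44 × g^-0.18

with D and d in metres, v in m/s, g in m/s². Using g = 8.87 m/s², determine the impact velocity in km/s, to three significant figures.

Rearranging for v: v = [D / (0.88 · 8480^0.79 · 8.87^-0.18)]^(1/0.44).
D = 53200 m.
8480^0.79 = 1269
8.87^-0.18 = 0.6751
Denominator = 0.88 × 1269 × 0.6751 = 753.9
D / 753.9 = 53200 / 753.9 = 70.57
v = 70.57^(1/0.44) = 70.57^2.2727 = 15899 m/s

v ≈ 15.9 km/s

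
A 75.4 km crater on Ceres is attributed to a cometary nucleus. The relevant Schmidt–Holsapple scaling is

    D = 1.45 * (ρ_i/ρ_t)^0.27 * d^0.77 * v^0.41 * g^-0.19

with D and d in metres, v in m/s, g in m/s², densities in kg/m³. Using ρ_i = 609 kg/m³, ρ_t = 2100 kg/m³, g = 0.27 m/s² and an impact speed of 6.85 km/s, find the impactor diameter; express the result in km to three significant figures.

d ≈ 13.5 km

Rearranging for d: d = [D / (1.45 · (609/2100)^0.27 · 6850^0.41 · 0.27^-0.19)]^(1/0.77).
D = 75400 m.
(609/2100)^0.27 = 0.7159
6850^0.41 = 37.38
0.27^-0.19 = 1.282
Denominator = 1.45 × 0.7159 × 37.38 × 1.282 = 49.74
D / 49.74 = 75400 / 49.74 = 1516
d = 1516^(1/0.77) = 1516^1.2987 = 13514 m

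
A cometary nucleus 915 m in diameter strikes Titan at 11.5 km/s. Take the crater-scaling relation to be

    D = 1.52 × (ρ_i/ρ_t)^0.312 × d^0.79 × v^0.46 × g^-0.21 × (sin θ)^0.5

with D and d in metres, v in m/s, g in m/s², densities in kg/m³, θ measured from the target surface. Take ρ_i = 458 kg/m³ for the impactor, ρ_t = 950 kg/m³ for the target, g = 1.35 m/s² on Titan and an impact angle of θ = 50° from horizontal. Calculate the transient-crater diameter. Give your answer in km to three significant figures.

In SI units: v = 11500 m/s.
(ρ_i/ρ_t)^0.312 = (458/950)^0.312 = 0.7964
d^0.79 = 915^0.79 = 218.5
v^0.46 = 11500^0.46 = 73.78
g^-0.21 = 1.35^-0.21 = 0.9389
(sin 50°)^0.5 = 0.7660^0.5 = 0.8752
D = 1.52 × 0.7964 × 218.5 × 73.78 × 0.9389 × 0.8752 = 16036 m
   = 16.04 km

D ≈ 16.0 km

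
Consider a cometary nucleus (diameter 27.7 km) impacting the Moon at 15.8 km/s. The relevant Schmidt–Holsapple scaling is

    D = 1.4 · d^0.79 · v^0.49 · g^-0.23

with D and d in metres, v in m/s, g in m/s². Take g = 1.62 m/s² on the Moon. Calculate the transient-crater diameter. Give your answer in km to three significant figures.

D ≈ 462 km

In SI units: d = 27700 m, v = 15800 m/s.
d^0.79 = 27700^0.79 = 3233
v^0.49 = 15800^0.49 = 114.1
g^-0.23 = 1.62^-0.23 = 0.8950
D = 1.4 × 3233 × 114.1 × 0.8950 = 4.622 × 10^5 m
   = 462.2 km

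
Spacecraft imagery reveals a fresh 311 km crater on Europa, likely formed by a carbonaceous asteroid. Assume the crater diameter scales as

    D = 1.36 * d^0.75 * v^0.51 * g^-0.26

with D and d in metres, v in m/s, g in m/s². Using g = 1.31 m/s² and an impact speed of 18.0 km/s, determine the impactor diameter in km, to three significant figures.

d ≈ 19.6 km

Rearranging for d: d = [D / (1.36 · 18000^0.51 · 1.31^-0.26)]^(1/0.75).
D = 311000 m.
18000^0.51 = 148.0
1.31^-0.26 = 0.9322
Denominator = 1.36 × 148.0 × 0.9322 = 187.6
D / 187.6 = 311000 / 187.6 = 1658
d = 1658^(1/0.75) = 1658^1.3333 = 19619 m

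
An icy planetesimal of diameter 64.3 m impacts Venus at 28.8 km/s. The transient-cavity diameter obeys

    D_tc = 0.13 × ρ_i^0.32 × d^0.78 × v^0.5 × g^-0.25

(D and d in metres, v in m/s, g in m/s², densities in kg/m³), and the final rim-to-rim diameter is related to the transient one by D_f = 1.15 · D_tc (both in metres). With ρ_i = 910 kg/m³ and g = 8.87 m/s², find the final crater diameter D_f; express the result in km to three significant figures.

D_f ≈ 3.35 km

v = 28800 m/s.
ρ_i^0.32 = 910^0.32 = 8.849
d^0.78 = 64.3^0.78 = 25.73
v^0.5 = 28800^0.5 = 169.7
g^-0.25 = 8.87^-0.25 = 0.5795
D_tc = 0.13 × 8.849 × 25.73 × 169.7 × 0.5795 = 2911 m
D_f = 1.15 × 2911 = 3348 m
     = 3.348 km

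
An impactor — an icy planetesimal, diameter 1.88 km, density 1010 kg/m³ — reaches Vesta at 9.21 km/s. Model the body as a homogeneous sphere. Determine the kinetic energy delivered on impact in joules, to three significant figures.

d = 1880 m; v = 9210 m/s.
Mass m = (π/6) ρ d³ = (π/6) × 1010 × (1880)³ = 3.514 × 10^12 kg
E = ½ m v² = 0.5 × 3.514 × 10^12 × (9210)² = 1.490 × 10^20 J

E ≈ 1.49 × 10^20 J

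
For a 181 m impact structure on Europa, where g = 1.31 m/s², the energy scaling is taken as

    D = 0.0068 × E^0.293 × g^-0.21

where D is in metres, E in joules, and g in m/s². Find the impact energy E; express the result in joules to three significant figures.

E ≈ 1.54 × 10^15 J

Rearranging: E = [D / (0.0068 · g^-0.21)]^(1/0.293).
g^-0.21 = 1.31^-0.21 = 0.9449
D / (0.0068 × 0.9449) = 181 / (6.425 × 10^-3) = 2.817 × 10^4
E = (2.817 × 10^4)^3.413 = 1.539 × 10^15 J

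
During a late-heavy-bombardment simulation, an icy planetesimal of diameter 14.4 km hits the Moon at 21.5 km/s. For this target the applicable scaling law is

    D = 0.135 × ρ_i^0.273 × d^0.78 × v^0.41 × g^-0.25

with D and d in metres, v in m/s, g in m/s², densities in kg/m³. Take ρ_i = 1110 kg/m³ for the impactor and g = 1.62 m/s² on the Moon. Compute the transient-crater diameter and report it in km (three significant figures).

D ≈ 84.9 km

In SI units: d = 14400 m, v = 21500 m/s.
ρ_i^0.273 = 1110^0.273 = 6.782
d^0.78 = 14400^0.78 = 1752
v^0.41 = 21500^0.41 = 59.74
g^-0.25 = 1.62^-0.25 = 0.8864
D = 0.135 × 6.782 × 1752 × 59.74 × 0.8864 = 84942 m
   = 84.94 km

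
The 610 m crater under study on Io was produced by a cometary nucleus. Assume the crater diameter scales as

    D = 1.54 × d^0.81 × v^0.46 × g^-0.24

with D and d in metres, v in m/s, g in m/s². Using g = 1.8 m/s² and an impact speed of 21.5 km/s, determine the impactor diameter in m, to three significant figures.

d ≈ 6.64 m

Rearranging for d: d = [D / (1.54 · 21500^0.46 · 1.8^-0.24)]^(1/0.81).
21500^0.46 = 98.38
1.8^-0.24 = 0.8684
Denominator = 1.54 × 98.38 × 0.8684 = 131.6
D / 131.6 = 610 / 131.6 = 4.635
d = 4.635^(1/0.81) = 4.635^1.2346 = 6.642 m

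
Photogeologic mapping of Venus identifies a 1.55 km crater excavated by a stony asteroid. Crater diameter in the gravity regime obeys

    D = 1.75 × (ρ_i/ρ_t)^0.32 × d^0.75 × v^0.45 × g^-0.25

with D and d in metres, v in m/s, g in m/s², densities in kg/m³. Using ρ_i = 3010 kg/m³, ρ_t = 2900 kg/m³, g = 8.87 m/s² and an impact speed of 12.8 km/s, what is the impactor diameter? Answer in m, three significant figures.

Rearranging for d: d = [D / (1.75 · (3010/2900)^0.32 · 12800^0.45 · 8.87^-0.25)]^(1/0.75).
D = 1550 m.
(3010/2900)^0.32 = 1.012
12800^0.45 = 70.51
8.87^-0.25 = 0.5795
Denominator = 1.75 × 1.012 × 70.51 × 0.5795 = 72.36
D / 72.36 = 1550 / 72.36 = 21.42
d = 21.42^(1/0.75) = 21.42^1.3333 = 59.48 m

d ≈ 59.5 m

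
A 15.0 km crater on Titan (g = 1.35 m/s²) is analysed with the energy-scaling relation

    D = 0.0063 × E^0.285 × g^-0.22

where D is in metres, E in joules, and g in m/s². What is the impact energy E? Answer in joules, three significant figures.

Rearranging: E = [D / (0.0063 · g^-0.22)]^(1/0.285).
D = 15000 m.
g^-0.22 = 1.35^-0.22 = 0.9361
D / (0.0063 × 0.9361) = 15000 / (5.897 × 10^-3) = 2.544 × 10^6
E = (2.544 × 10^6)^3.5088 = 2.990 × 10^22 J

E ≈ 2.99 × 10^22 J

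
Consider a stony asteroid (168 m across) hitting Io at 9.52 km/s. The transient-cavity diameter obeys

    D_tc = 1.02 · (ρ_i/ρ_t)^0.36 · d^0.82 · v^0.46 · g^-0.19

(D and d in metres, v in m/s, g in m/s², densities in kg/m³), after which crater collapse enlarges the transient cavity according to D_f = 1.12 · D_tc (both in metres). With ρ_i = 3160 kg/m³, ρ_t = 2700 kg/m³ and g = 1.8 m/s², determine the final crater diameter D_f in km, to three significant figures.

D_f ≈ 4.88 km

v = 9520 m/s.
(ρ_i/ρ_t)^0.36 = (3160/2700)^0.36 = 1.058
d^0.82 = 168^0.82 = 66.80
v^0.46 = 9520^0.46 = 67.64
g^-0.19 = 1.8^-0.19 = 0.8943
D_tc = 1.02 × 1.058 × 66.80 × 67.64 × 0.8943 = 4361 m
D_f = 1.12 × 4361 = 4884 m
     = 4.884 km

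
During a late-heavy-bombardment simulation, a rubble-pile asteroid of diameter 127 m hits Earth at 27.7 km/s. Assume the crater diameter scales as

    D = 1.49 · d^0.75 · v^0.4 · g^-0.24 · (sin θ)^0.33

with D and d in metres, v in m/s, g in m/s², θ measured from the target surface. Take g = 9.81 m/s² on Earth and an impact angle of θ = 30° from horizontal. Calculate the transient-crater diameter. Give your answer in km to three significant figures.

In SI units: v = 27700 m/s.
d^0.75 = 127^0.75 = 37.83
v^0.4 = 27700^0.4 = 59.84
g^-0.24 = 9.81^-0.24 = 0.5781
(sin 30°)^0.33 = 0.5000^0.33 = 0.7955
D = 1.49 × 37.83 × 59.84 × 0.5781 × 0.7955 = 1551 m
   = 1.551 km

D ≈ 1.55 km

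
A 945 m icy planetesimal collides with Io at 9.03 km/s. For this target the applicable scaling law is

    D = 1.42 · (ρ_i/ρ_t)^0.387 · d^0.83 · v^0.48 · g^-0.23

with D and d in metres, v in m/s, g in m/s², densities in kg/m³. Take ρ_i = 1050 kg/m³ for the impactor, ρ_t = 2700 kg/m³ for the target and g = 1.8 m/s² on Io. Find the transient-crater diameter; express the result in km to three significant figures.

D ≈ 20.1 km

In SI units: v = 9030 m/s.
(ρ_i/ρ_t)^0.387 = (1050/2700)^0.387 = 0.6938
d^0.83 = 945^0.83 = 294.9
v^0.48 = 9030^0.48 = 79.20
g^-0.23 = 1.8^-0.23 = 0.8735
D = 1.42 × 0.6938 × 294.9 × 79.20 × 0.8735 = 20100 m
   = 20.10 km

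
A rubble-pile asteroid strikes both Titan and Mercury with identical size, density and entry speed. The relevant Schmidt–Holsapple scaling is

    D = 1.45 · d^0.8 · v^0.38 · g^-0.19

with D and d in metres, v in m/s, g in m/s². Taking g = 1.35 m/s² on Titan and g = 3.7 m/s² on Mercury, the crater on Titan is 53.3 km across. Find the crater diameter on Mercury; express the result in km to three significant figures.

All impactor-dependent factors cancel in the ratio, leaving D_Mercury/D_Titan = (g_Mercury/g_Titan)^-0.19.
(3.7/1.35)^-0.19 = 2.741^-0.19 = 0.8257
D_Mercury = 0.8257 × 53.3 km = 44.0 km

D ≈ 44.0 km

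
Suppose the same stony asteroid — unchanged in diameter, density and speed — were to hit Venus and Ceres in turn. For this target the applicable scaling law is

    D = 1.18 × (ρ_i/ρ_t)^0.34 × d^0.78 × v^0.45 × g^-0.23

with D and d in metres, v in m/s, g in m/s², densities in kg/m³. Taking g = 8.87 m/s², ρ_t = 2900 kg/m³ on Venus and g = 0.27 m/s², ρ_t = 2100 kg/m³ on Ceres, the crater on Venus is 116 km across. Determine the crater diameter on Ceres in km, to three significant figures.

D ≈ 289 km

The impactor-only factors (d, v, ρ_i) cancel in the ratio, leaving D_Ceres/D_Venus = (g_Ceres/g_Venus)^-0.23 · (ρ_t,Venus/ρ_t,Ceres)^0.34.
(0.27/8.87)^-0.23 = 0.03044^-0.23 = 2.233
(2900/2100)^0.34 = 1.381^0.34 = 1.116
Ratio = 2.233 × 1.116 = 2.492
D_Ceres = 2.492 × 116 km = 289 km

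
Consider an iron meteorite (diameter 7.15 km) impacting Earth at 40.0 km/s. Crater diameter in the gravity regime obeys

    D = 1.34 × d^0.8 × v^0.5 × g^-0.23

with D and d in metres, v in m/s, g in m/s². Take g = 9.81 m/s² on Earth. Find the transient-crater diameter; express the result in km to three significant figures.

In SI units: d = 7150 m, v = 40000 m/s.
d^0.8 = 7150^0.8 = 1212
v^0.5 = 40000^0.5 = 200.0
g^-0.23 = 9.81^-0.23 = 0.5914
D = 1.34 × 1212 × 200.0 × 0.5914 = 1.921 × 10^5 m
   = 192.1 km

D ≈ 192 km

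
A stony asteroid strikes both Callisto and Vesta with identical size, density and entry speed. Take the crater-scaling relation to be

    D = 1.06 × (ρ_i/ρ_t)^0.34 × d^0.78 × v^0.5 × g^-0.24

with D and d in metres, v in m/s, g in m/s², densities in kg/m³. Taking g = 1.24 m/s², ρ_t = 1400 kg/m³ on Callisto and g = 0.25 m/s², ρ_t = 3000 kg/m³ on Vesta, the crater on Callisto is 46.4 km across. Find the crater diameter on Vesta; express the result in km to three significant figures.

The impactor-only factors (d, v, ρ_i) cancel in the ratio, leaving D_Vesta/D_Callisto = (g_Vesta/g_Callisto)^-0.24 · (ρ_t,Callisto/ρ_t,Vesta)^0.34.
(0.25/1.24)^-0.24 = 0.2016^-0.24 = 1.469
(1400/3000)^0.34 = 0.4667^0.34 = 0.7717
Ratio = 1.469 × 0.7717 = 1.134
D_Vesta = 1.134 × 46.4 km = 52.6 km

D ≈ 52.6 km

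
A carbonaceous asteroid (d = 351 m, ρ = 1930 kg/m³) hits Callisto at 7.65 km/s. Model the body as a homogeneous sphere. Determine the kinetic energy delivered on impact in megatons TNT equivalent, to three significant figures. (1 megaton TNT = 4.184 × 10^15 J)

E ≈ 306 Mt TNT

v = 7650 m/s.
Mass m = (π/6) ρ d³ = (π/6) × 1930 × (351)³ = 4.370 × 10^10 kg
E = ½ m v² = 0.5 × 4.370 × 10^10 × (7650)² = 1.279 × 10^18 J
   = 1.279 × 10^18 / 4.184×10^15 = 305.7 Mt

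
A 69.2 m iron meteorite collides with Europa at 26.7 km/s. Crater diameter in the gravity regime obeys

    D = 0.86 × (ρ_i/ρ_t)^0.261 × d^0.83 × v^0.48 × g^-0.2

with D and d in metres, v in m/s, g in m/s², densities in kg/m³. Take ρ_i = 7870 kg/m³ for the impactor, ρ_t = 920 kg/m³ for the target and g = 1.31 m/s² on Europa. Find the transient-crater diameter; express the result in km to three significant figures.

In SI units: v = 26700 m/s.
(ρ_i/ρ_t)^0.261 = (7870/920)^0.261 = 1.751
d^0.83 = 69.2^0.83 = 33.67
v^0.48 = 26700^0.48 = 133.3
g^-0.2 = 1.31^-0.2 = 0.9474
D = 0.86 × 1.751 × 33.67 × 133.3 × 0.9474 = 6403 m
   = 6.403 km

D ≈ 6.40 km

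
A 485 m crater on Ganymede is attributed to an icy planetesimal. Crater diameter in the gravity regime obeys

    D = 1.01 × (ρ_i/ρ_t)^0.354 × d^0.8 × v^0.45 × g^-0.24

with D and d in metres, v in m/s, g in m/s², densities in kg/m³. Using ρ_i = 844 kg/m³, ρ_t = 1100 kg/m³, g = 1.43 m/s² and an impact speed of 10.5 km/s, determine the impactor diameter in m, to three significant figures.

Rearranging for d: d = [D / (1.01 · (844/1100)^0.354 · 10500^0.45 · 1.43^-0.24)]^(1/0.8).
(844/1100)^0.354 = 0.9105
10500^0.45 = 64.50
1.43^-0.24 = 0.9177
Denominator = 1.01 × 0.9105 × 64.50 × 0.9177 = 54.43
D / 54.43 = 485 / 54.43 = 8.911
d = 8.911^(1/0.8) = 8.911^1.25 = 15.40 m

d ≈ 15.4 m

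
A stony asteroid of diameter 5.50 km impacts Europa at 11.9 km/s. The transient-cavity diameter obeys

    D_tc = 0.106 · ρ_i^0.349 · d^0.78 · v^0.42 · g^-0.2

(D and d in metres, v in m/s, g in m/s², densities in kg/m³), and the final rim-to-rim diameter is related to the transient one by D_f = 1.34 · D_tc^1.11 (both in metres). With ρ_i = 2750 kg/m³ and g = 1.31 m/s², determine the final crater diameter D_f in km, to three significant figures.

D_f ≈ 309 km

In SI: d = 5500 m, v = 11900 m/s.
ρ_i^0.349 = 2750^0.349 = 15.86
d^0.78 = 5500^0.78 = 827.0
v^0.42 = 11900^0.42 = 51.49
g^-0.2 = 1.31^-0.2 = 0.9474
D_tc = 0.106 × 15.86 × 827.0 × 51.49 × 0.9474 = 67820 m
D_f = 1.34 × (67820)^1.11 = 3.090 × 10^5 m
     = 309.0 km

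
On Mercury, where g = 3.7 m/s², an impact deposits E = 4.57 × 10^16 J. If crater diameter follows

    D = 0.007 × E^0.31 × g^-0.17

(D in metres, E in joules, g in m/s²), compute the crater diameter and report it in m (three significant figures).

D ≈ 819 m

E^0.31 = (4.57 × 10^16)^0.31 = 1.461 × 10^5
g^-0.17 = 3.7^-0.17 = 0.8006
D = 0.007 × 1.461 × 10^5 × 0.8006 = 818.8 m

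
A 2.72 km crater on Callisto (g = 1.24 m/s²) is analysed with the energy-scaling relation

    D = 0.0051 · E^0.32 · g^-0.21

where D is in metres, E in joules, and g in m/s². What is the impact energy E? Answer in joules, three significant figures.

E ≈ 9.08 × 10^17 J

Rearranging: E = [D / (0.0051 · g^-0.21)]^(1/0.32).
D = 2720 m.
g^-0.21 = 1.24^-0.21 = 0.9558
D / (0.0051 × 0.9558) = 2720 / (4.875 × 10^-3) = 5.579 × 10^5
E = (5.579 × 10^5)^3.125 = 9.078 × 10^17 J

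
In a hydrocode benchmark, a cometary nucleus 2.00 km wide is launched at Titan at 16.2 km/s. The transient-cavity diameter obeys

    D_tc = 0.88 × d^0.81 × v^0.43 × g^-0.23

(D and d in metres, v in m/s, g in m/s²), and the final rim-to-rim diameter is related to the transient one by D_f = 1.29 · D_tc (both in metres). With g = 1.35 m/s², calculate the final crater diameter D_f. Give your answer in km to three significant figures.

D_f ≈ 32.3 km

In SI: d = 2000 m, v = 16200 m/s.
d^0.81 = 2000^0.81 = 471.9
v^0.43 = 16200^0.43 = 64.58
g^-0.23 = 1.35^-0.23 = 0.9333
D_tc = 0.88 × 471.9 × 64.58 × 0.9333 = 25030 m
D_f = 1.29 × 25030 = 32289 m
     = 32.29 km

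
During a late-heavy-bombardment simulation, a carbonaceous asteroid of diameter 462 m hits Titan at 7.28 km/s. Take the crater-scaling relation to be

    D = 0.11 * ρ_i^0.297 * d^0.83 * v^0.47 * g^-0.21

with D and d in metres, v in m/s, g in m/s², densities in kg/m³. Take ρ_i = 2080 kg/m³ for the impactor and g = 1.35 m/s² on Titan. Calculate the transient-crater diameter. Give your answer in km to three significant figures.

D ≈ 10.6 km

In SI units: v = 7280 m/s.
ρ_i^0.297 = 2080^0.297 = 9.671
d^0.83 = 462^0.83 = 162.8
v^0.47 = 7280^0.47 = 65.34
g^-0.21 = 1.35^-0.21 = 0.9389
D = 0.11 × 9.671 × 162.8 × 65.34 × 0.9389 = 10625 m
   = 10.62 km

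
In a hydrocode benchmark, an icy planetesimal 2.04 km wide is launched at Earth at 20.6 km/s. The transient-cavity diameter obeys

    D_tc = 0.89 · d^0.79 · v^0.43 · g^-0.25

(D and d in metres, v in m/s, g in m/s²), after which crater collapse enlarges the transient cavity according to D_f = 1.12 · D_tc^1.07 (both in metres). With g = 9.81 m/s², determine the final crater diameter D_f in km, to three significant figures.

In SI: d = 2040 m, v = 20600 m/s.
d^0.79 = 2040^0.79 = 411.7
v^0.43 = 20600^0.43 = 71.61
g^-0.25 = 9.81^-0.25 = 0.5650
D_tc = 0.89 × 411.7 × 71.61 × 0.5650 = 14820 m
D_f = 1.12 × (14820)^1.07 = 32511 m
     = 32.51 km

D_f ≈ 32.5 km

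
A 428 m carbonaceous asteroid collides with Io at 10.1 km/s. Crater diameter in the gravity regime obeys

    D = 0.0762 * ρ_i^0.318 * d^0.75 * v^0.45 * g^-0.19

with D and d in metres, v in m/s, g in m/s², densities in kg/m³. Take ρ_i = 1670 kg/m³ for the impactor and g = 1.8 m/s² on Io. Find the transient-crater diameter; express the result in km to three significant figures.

In SI units: v = 10100 m/s.
ρ_i^0.318 = 1670^0.318 = 10.59
d^0.75 = 428^0.75 = 94.10
v^0.45 = 10100^0.45 = 63.38
g^-0.19 = 1.8^-0.19 = 0.8943
D = 0.0762 × 10.59 × 94.10 × 63.38 × 0.8943 = 4304 m
   = 4.304 km

D ≈ 4.30 km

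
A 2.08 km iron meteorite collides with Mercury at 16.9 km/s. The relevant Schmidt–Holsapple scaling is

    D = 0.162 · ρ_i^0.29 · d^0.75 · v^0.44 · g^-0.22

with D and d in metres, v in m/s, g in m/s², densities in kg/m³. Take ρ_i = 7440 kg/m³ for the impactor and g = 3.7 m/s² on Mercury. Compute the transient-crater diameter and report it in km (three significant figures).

In SI units: d = 2080 m, v = 16900 m/s.
ρ_i^0.29 = 7440^0.29 = 13.27
d^0.75 = 2080^0.75 = 308.0
v^0.44 = 16900^0.44 = 72.49
g^-0.22 = 3.7^-0.22 = 0.7499
D = 0.162 × 13.27 × 308.0 × 72.49 × 0.7499 = 35993 m
   = 35.99 km

D ≈ 36.0 km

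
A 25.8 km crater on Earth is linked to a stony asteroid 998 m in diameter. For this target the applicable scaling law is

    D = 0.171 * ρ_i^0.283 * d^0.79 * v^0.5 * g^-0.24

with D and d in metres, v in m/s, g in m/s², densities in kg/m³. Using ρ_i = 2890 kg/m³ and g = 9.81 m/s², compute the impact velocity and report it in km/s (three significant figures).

Rearranging for v: v = [D / (0.171 · 2890^0.283 · 998^0.79 · 9.81^-0.24)]^(1/0.5).
D = 25800 m.
2890^0.283 = 9.537
998^0.79 = 234.1
9.81^-0.24 = 0.5781
Denominator = 0.171 × 9.537 × 234.1 × 0.5781 = 220.7
D / 220.7 = 25800 / 220.7 = 116.9
v = 116.9^(1/0.5) = 116.9^2 = 13666 m/s

v ≈ 13.7 km/s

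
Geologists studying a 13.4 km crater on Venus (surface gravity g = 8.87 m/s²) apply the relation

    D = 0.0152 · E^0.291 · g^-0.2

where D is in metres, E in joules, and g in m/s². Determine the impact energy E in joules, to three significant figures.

Rearranging: E = [D / (0.0152 · g^-0.2)]^(1/0.291).
D = 13400 m.
g^-0.2 = 8.87^-0.2 = 0.6463
D / (0.0152 × 0.6463) = 13400 / (9.824 × 10^-3) = 1.364 × 10^6
E = (1.364 × 10^6)^3.4364 = 1.207 × 10^21 J

E ≈ 1.21 × 10^21 J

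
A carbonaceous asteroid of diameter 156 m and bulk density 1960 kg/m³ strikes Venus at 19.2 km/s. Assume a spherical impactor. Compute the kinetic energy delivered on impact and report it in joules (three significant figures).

E ≈ 7.18 × 10^17 J

v = 19200 m/s.
Mass m = (π/6) ρ d³ = (π/6) × 1960 × (156)³ = 3.896 × 10^9 kg
E = ½ m v² = 0.5 × 3.896 × 10^9 × (19200)² = 7.181 × 10^17 J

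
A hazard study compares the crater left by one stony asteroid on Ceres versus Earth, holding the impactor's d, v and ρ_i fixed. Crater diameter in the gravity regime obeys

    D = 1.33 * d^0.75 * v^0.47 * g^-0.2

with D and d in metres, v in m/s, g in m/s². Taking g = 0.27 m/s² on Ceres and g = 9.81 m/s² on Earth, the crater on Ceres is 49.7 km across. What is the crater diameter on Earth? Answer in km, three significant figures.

All impactor-dependent factors cancel in the ratio, leaving D_Earth/D_Ceres = (g_Earth/g_Ceres)^-0.2.
(9.81/0.27)^-0.2 = 36.33^-0.2 = 0.4875
D_Earth = 0.4875 × 49.7 km = 24.2 km

D ≈ 24.2 km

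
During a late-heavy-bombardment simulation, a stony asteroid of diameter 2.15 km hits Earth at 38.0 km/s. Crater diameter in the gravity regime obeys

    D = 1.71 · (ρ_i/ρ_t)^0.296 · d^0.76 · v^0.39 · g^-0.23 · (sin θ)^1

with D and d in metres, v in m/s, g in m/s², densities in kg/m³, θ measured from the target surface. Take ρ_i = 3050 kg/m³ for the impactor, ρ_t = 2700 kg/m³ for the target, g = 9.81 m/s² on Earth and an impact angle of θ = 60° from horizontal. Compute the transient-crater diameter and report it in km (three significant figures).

In SI units: d = 2150 m, v = 38000 m/s.
(ρ_i/ρ_t)^0.296 = (3050/2700)^0.296 = 1.037
d^0.76 = 2150^0.76 = 340.9
v^0.39 = 38000^0.39 = 61.11
g^-0.23 = 9.81^-0.23 = 0.5914
(sin 60°)^1 = 0.8660^1 = 0.8660
D = 1.71 × 1.037 × 340.9 × 61.11 × 0.5914 × 0.8660 = 18920 m
   = 18.92 km

D ≈ 18.9 km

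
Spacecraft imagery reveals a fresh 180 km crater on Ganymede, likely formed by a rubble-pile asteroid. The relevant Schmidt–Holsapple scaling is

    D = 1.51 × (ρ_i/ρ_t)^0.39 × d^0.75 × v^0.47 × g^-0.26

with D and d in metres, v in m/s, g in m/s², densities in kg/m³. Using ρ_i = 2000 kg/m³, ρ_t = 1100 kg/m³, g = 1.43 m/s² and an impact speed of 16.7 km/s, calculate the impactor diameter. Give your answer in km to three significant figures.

d ≈ 11.0 km

Rearranging for d: d = [D / (1.51 · (2000/1100)^0.39 · 16700^0.47 · 1.43^-0.26)]^(1/0.75).
D = 180000 m.
(2000/1100)^0.39 = 1.263
16700^0.47 = 96.53
1.43^-0.26 = 0.9112
Denominator = 1.51 × 1.263 × 96.53 × 0.9112 = 167.7
D / 167.7 = 180000 / 167.7 = 1073
d = 1073^(1/0.75) = 1073^1.3333 = 10982 m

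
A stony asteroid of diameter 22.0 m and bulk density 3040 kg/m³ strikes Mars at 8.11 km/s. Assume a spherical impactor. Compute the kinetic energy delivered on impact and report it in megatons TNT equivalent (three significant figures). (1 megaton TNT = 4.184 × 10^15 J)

E ≈ 0.133 Mt TNT

v = 8110 m/s.
Mass m = (π/6) ρ d³ = (π/6) × 3040 × (22)³ = 1.695 × 10^7 kg
E = ½ m v² = 0.5 × 1.695 × 10^7 × (8110)² = 5.574 × 10^14 J
   = 5.574 × 10^14 / 4.184×10^15 = 0.1332 Mt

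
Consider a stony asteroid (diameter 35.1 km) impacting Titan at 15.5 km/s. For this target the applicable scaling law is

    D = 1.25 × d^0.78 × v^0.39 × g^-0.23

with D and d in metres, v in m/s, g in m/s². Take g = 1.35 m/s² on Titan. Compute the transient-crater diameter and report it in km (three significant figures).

In SI units: d = 35100 m, v = 15500 m/s.
d^0.78 = 35100^0.78 = 3510
v^0.39 = 15500^0.39 = 43.08
g^-0.23 = 1.35^-0.23 = 0.9333
D = 1.25 × 3510 × 43.08 × 0.9333 = 1.764 × 10^5 m
   = 176.4 km

D ≈ 176 km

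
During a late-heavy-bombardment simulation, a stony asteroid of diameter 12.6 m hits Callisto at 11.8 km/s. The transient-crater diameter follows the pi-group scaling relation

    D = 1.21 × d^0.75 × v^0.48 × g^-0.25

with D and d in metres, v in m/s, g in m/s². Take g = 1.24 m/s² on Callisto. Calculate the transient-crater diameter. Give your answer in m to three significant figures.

In SI units: v = 11800 m/s.
d^0.75 = 12.6^0.75 = 6.688
v^0.48 = 11800^0.48 = 90.05
g^-0.25 = 1.24^-0.25 = 0.9476
D = 1.21 × 6.688 × 90.05 × 0.9476 = 690.5 m

D ≈ 691 m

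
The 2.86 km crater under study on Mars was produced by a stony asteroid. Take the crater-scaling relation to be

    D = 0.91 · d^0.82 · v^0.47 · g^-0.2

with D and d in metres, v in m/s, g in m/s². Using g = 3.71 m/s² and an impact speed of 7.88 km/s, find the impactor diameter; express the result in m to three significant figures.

Rearranging for d: d = [D / (0.91 · 7880^0.47 · 3.71^-0.2)]^(1/0.82).
D = 2860 m.
7880^0.47 = 67.82
3.71^-0.2 = 0.7694
Denominator = 0.91 × 67.82 × 0.7694 = 47.48
D / 47.48 = 2860 / 47.48 = 60.24
d = 60.24^(1/0.82) = 60.24^1.2195 = 148.1 m

d ≈ 148 m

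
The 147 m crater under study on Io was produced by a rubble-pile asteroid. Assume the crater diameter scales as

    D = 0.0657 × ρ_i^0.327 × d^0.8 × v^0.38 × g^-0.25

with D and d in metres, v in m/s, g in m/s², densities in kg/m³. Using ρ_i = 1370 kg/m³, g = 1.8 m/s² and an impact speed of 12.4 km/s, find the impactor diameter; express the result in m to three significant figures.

Rearranging for d: d = [D / (0.0657 · 1370^0.327 · 12400^0.38 · 1.8^-0.25)]^(1/0.8).
1370^0.327 = 10.61
12400^0.38 = 35.93
1.8^-0.25 = 0.8633
Denominator = 0.0657 × 10.61 × 35.93 × 0.8633 = 21.62
D / 21.62 = 147 / 21.62 = 6.799
d = 6.799^(1/0.8) = 6.799^1.25 = 10.98 m

d ≈ 11.0 m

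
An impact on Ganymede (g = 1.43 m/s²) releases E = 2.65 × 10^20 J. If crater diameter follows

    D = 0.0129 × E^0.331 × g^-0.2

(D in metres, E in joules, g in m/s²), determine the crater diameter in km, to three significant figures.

D ≈ 69.1 km

E^0.331 = (2.65 × 10^20)^0.331 = 5.756 × 10^6
g^-0.2 = 1.43^-0.2 = 0.9310
D = 0.0129 × 5.756 × 10^6 × 0.9310 = 69129 m
   = 69.13 km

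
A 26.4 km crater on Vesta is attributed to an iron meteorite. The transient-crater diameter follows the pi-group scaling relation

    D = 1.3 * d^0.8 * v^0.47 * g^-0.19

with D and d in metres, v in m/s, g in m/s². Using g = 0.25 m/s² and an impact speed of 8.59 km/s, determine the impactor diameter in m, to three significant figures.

Rearranging for d: d = [D / (1.3 · 8590^0.47 · 0.25^-0.19)]^(1/0.8).
D = 26400 m.
8590^0.47 = 70.63
0.25^-0.19 = 1.301
Denominator = 1.3 × 70.63 × 1.301 = 119.5
D / 119.5 = 26400 / 119.5 = 220.9
d = 220.9^(1/0.8) = 220.9^1.25 = 851.6 m

d ≈ 852 m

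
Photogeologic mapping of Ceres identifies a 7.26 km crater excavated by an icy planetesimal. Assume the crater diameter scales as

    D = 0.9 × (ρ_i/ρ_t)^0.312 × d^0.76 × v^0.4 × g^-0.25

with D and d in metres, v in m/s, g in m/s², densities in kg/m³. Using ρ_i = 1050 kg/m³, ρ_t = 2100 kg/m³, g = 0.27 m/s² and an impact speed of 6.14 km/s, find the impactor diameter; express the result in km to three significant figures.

d ≈ 1.21 km

Rearranging for d: d = [D / (0.9 · (1050/2100)^0.312 · 6140^0.4 · 0.27^-0.25)]^(1/0.76).
D = 7260 m.
(1050/2100)^0.312 = 0.8055
6140^0.4 = 32.75
0.27^-0.25 = 1.387
Denominator = 0.9 × 0.8055 × 32.75 × 1.387 = 32.93
D / 32.93 = 7260 / 32.93 = 220.5
d = 220.5^(1/0.76) = 220.5^1.3158 = 1212 m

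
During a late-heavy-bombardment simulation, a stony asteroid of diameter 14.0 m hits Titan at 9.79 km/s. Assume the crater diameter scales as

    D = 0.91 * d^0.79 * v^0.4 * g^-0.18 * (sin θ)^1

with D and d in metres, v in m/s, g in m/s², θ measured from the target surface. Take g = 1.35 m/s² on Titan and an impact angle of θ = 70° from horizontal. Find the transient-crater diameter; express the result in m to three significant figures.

In SI units: v = 9790 m/s.
d^0.79 = 14^0.79 = 8.043
v^0.4 = 9790^0.4 = 39.47
g^-0.18 = 1.35^-0.18 = 0.9474
(sin 70°)^1 = 0.9397^1 = 0.9397
D = 0.91 × 8.043 × 39.47 × 0.9474 × 0.9397 = 257.2 m

D ≈ 257 m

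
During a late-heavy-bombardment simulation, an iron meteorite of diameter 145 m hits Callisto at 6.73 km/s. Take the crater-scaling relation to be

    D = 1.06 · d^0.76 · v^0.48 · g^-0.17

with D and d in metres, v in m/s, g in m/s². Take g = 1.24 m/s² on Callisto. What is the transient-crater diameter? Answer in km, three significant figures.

D ≈ 3.09 km

In SI units: v = 6730 m/s.
d^0.76 = 145^0.76 = 43.92
v^0.48 = 6730^0.48 = 68.78
g^-0.17 = 1.24^-0.17 = 0.9641
D = 1.06 × 43.92 × 68.78 × 0.9641 = 3087 m
   = 3.087 km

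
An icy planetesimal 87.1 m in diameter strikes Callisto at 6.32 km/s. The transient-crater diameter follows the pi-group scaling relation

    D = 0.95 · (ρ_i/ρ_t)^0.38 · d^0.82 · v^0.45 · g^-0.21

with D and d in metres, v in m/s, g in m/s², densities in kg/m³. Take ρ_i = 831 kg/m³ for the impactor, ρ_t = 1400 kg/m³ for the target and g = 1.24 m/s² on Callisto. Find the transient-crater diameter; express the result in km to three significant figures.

In SI units: v = 6320 m/s.
(ρ_i/ρ_t)^0.38 = (831/1400)^0.38 = 0.8202
d^0.82 = 87.1^0.82 = 38.98
v^0.45 = 6320^0.45 = 51.32
g^-0.21 = 1.24^-0.21 = 0.9558
D = 0.95 × 0.8202 × 38.98 × 51.32 × 0.9558 = 1490 m
   = 1.490 km

D ≈ 1.49 km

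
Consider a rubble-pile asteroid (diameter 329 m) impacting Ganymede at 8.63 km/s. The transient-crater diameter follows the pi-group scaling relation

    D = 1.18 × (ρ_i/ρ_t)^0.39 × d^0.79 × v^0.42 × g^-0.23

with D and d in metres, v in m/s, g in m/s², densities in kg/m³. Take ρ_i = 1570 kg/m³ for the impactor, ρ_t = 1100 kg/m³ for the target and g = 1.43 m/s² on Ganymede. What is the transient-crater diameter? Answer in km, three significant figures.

In SI units: v = 8630 m/s.
(ρ_i/ρ_t)^0.39 = (1570/1100)^0.39 = 1.149
d^0.79 = 329^0.79 = 97.41
v^0.42 = 8630^0.42 = 44.99
g^-0.23 = 1.43^-0.23 = 0.9210
D = 1.18 × 1.149 × 97.41 × 44.99 × 0.9210 = 5472 m
   = 5.472 km

D ≈ 5.47 km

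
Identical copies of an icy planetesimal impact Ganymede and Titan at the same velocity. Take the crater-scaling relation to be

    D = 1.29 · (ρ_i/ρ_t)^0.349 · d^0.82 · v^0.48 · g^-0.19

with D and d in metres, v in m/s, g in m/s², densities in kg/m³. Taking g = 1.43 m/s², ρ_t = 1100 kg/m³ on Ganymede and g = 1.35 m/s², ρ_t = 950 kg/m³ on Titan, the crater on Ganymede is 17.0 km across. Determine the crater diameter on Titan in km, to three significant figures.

The impactor-only factors (d, v, ρ_i) cancel in the ratio, leaving D_Titan/D_Ganymede = (g_Titan/g_Ganymede)^-0.19 · (ρ_t,Ganymede/ρ_t,Titan)^0.349.
(1.35/1.43)^-0.19 = 0.9441^-0.19 = 1.011
(1100/950)^0.349 = 1.158^0.349 = 1.053
Ratio = 1.011 × 1.053 = 1.065
D_Titan = 1.065 × 17.0 km = 18.1 km

D ≈ 18.1 km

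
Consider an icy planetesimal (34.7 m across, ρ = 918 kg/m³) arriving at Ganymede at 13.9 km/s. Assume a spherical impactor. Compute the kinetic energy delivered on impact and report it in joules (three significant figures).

v = 13900 m/s.
Mass m = (π/6) ρ d³ = (π/6) × 918 × (34.7)³ = 2.008 × 10^7 kg
E = ½ m v² = 0.5 × 2.008 × 10^7 × (13900)² = 1.940 × 10^15 J

E ≈ 1.94 × 10^15 J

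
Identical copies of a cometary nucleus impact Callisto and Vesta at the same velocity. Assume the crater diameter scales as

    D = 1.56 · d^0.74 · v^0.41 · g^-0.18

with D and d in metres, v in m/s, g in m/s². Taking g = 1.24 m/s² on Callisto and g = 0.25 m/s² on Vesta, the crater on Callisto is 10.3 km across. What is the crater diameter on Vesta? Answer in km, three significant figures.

All impactor-dependent factors cancel in the ratio, leaving D_Vesta/D_Callisto = (g_Vesta/g_Callisto)^-0.18.
(0.25/1.24)^-0.18 = 0.2016^-0.18 = 1.334
D_Vesta = 1.334 × 10.3 km = 13.7 km

D ≈ 13.7 km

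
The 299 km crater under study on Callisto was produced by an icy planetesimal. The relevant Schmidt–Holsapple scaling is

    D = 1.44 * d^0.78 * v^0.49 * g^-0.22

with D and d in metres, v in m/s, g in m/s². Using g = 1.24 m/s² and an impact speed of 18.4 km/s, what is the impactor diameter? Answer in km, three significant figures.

Rearranging for d: d = [D / (1.44 · 18400^0.49 · 1.24^-0.22)]^(1/0.78).
D = 299000 m.
18400^0.49 = 123.0
1.24^-0.22 = 0.9538
Denominator = 1.44 × 123.0 × 0.9538 = 168.9
D / 168.9 = 299000 / 168.9 = 1770
d = 1770^(1/0.78) = 1770^1.2821 = 14596 m

d ≈ 14.6 km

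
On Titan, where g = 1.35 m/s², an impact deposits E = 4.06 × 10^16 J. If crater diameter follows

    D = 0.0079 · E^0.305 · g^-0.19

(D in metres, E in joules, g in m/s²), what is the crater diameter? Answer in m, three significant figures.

E^0.305 = (4.06 × 10^16)^0.305 = 1.163 × 10^5
g^-0.19 = 1.35^-0.19 = 0.9446
D = 0.0079 × 1.163 × 10^5 × 0.9446 = 867.9 m

D ≈ 868 m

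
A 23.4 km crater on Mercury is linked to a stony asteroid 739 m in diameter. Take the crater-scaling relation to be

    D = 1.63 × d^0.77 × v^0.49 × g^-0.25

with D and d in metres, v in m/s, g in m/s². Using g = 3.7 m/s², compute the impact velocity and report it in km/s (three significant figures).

v ≈ 18.4 km/s

Rearranging for v: v = [D / (1.63 · 739^0.77 · 3.7^-0.25)]^(1/0.49).
D = 23400 m.
739^0.77 = 161.8
3.7^-0.25 = 0.7210
Denominator = 1.63 × 161.8 × 0.7210 = 190.2
D / 190.2 = 23400 / 190.2 = 123.0
v = 123.0^(1/0.49) = 123.0^2.0408 = 18411 m/s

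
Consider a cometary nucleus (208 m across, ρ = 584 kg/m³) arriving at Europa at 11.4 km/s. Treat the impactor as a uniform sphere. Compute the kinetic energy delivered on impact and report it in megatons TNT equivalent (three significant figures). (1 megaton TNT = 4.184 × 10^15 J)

E ≈ 42.7 Mt TNT

v = 11400 m/s.
Mass m = (π/6) ρ d³ = (π/6) × 584 × (208)³ = 2.752 × 10^9 kg
E = ½ m v² = 0.5 × 2.752 × 10^9 × (11400)² = 1.788 × 10^17 J
   = 1.788 × 10^17 / 4.184×10^15 = 42.73 Mt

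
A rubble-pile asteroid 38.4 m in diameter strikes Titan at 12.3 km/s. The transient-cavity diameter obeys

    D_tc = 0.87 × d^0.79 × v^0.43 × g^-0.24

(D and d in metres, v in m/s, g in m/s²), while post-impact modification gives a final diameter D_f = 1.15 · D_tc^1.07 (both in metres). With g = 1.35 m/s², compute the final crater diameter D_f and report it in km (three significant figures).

v = 12300 m/s.
d^0.79 = 38.4^0.79 = 17.85
v^0.43 = 12300^0.43 = 57.37
g^-0.24 = 1.35^-0.24 = 0.9305
D_tc = 0.87 × 17.85 × 57.37 × 0.9305 = 829.0 m
D_f = 1.15 × (829.0)^1.07 = 1526 m
     = 1.526 km

D_f ≈ 1.53 km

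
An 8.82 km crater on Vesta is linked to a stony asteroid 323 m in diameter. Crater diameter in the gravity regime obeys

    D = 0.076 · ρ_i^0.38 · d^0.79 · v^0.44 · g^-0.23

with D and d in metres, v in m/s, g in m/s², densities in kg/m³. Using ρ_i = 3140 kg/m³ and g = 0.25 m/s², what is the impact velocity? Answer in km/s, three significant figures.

Rearranging for v: v = [D / (0.076 · 3140^0.38 · 323^0.79 · 0.25^-0.23)]^(1/0.44).
D = 8820 m.
3140^0.38 = 21.32
323^0.79 = 96.00
0.25^-0.23 = 1.376
Denominator = 0.076 × 21.32 × 96.00 × 1.376 = 214.0
D / 214.0 = 8820 / 214.0 = 41.21
v = 41.21^(1/0.44) = 41.21^2.2727 = 4682 m/s

v ≈ 4.68 km/s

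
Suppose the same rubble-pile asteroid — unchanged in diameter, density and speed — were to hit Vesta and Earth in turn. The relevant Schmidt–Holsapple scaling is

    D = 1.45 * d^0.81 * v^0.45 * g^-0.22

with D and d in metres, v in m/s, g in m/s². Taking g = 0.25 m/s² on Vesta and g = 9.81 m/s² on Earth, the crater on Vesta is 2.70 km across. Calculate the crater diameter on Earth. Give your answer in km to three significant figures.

D ≈ 1.20 km

All impactor-dependent factors cancel in the ratio, leaving D_Earth/D_Vesta = (g_Earth/g_Vesta)^-0.22.
(9.81/0.25)^-0.22 = 39.24^-0.22 = 0.4460
D_Earth = 0.4460 × 2.70 km = 1.20 km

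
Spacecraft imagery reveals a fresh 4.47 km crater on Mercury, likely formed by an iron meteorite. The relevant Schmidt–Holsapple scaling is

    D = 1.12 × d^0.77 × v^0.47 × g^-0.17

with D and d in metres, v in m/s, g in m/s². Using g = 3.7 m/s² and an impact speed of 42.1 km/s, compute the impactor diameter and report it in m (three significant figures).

Rearranging for d: d = [D / (1.12 · 42100^0.47 · 3.7^-0.17)]^(1/0.77).
D = 4470 m.
42100^0.47 = 149.1
3.7^-0.17 = 0.8006
Denominator = 1.12 × 149.1 × 0.8006 = 133.7
D / 133.7 = 4470 / 133.7 = 33.43
d = 33.43^(1/0.77) = 33.43^1.2987 = 95.37 m

d ≈ 95.4 m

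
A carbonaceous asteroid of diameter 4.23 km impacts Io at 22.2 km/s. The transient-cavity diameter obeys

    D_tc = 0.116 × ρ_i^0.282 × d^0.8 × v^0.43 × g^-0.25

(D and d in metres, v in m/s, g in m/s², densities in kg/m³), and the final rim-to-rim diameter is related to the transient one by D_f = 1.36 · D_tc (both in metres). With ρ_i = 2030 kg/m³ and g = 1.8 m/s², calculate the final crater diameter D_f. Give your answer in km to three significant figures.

D_f ≈ 68.7 km

In SI: d = 4230 m, v = 22200 m/s.
ρ_i^0.282 = 2030^0.282 = 8.565
d^0.8 = 4230^0.8 = 796.3
v^0.43 = 22200^0.43 = 73.95
g^-0.25 = 1.8^-0.25 = 0.8633
D_tc = 0.116 × 8.565 × 796.3 × 73.95 × 0.8633 = 50510 m
D_f = 1.36 × 50510 = 68694 m
     = 68.69 km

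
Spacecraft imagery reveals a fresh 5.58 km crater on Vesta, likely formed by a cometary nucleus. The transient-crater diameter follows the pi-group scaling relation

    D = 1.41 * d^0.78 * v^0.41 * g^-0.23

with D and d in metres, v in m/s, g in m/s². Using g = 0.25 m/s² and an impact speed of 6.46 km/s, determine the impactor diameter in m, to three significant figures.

d ≈ 270 m

Rearranging for d: d = [D / (1.41 · 6460^0.41 · 0.25^-0.23)]^(1/0.78).
D = 5580 m.
6460^0.41 = 36.49
0.25^-0.23 = 1.376
Denominator = 1.41 × 36.49 × 1.376 = 70.80
D / 70.80 = 5580 / 70.80 = 78.81
d = 78.81^(1/0.78) = 78.81^1.2821 = 270.2 m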